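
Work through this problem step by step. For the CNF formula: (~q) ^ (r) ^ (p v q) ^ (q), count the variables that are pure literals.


Check each variable for pure literal status:
p: pure positive
q: mixed (not pure)
r: pure positive
Pure literal count = 2

2


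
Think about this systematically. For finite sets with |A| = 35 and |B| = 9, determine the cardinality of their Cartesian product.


The Cartesian product A x B contains all ordered pairs (a, b).
|A x B| = |A| * |B| = 35 * 9 = 315

315


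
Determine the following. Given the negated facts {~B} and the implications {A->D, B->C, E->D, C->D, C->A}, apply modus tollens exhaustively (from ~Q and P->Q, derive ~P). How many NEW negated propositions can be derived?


Initial negated facts: {~B}
Apply modus tollens to closure:
  (no implication fires)
Final negated: {~B}
New negations: {(none)}
Count = 0

0


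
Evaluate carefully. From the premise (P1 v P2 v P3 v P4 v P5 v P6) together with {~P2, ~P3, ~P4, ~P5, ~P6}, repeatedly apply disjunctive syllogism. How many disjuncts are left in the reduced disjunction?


Original disjuncts (6): P1, P2, P3, P4, P5, P6
Negated (eliminate): ~P2, ~P3, ~P4, ~P5, ~P6
Remaining disjuncts: P1
Count = 6 - 5 = 1

1


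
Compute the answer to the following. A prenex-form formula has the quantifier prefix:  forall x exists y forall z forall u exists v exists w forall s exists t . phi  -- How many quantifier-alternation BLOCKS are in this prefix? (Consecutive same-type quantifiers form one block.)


Quantifier-type sequence: A E A A E E A E  (A=forall, E=exists)
Group into maximal same-type runs:
  Ax1 | Ex1 | Ax2 | Ex2 | Ax1 | Ex1
Number of blocks = 6

6


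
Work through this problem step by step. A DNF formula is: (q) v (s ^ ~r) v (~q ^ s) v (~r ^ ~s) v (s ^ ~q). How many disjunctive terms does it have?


A DNF formula is a disjunction of terms (conjunctions).
Terms are separated by v.
Counting the disjuncts: 5 terms.

5


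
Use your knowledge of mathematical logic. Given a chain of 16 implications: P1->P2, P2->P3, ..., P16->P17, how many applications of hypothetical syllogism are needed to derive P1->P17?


With 16 implications in a chain connecting 17 propositions:
P1->P2, P2->P3, ..., P16->P17
Steps needed = (number of implications) - 1 = 16 - 1 = 15

15


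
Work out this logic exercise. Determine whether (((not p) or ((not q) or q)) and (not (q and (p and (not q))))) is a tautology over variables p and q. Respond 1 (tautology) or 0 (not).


Check all 4 assignments:
p=0, q=0: 1
p=0, q=1: 1
p=1, q=0: 1
p=1, q=1: 1
Satisfying count = 4/4.
Tautology iff count = 4: yes.

1


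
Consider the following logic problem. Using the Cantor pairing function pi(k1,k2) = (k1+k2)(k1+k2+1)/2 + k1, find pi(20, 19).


k1 + k2 = 39
(k1+k2)(k1+k2+1)/2 = 39 * 40 / 2 = 780
pi = 780 + 20 = 800

800


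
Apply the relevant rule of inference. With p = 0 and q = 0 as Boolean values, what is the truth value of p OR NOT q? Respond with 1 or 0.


p = 0, q = 0
Operation: p OR NOT q
Evaluate: 0 OR NOT 0 = 1

1


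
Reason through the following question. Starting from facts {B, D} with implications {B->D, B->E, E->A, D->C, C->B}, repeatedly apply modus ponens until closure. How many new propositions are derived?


Initial facts: {B, D}
Apply modus ponens to closure:
  B and B->E  =>  E
  E and E->A  =>  A
  D and D->C  =>  C
Final known: {A, B, C, D, E}
New propositions: {A, C, E}
Count = 3

3


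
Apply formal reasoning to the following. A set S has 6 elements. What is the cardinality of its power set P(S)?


The power set of a set with n elements has 2^n elements.
|P(S)| = 2^6 = 64

64


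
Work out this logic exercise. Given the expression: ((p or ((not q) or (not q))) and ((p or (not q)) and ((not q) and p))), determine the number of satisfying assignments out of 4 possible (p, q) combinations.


Check all 4 assignments:
p=0, q=0: 0
p=0, q=1: 0
p=1, q=0: 1
p=1, q=1: 0
Count of True = 1

1


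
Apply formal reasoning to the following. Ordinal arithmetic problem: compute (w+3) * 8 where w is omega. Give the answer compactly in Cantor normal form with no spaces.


Compute (w+3) * 8.
Ordinal * is associative and left-distributive over +, but NOT commutative; for finite n>1, n*w = w but w*n stays w*n.
(w+3) * 8 = (w+3) repeated 8 times. Each intermediate +3 is absorbed by the following w; only the last survives: w*8+3.
Result = w*8+3

w*8+3


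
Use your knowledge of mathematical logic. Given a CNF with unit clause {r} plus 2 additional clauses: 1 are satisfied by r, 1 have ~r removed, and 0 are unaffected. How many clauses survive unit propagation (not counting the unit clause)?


Satisfied (removed): 1
Shortened (remain): 1
Unchanged (remain): 0
Remaining = 1 + 0 = 1

1


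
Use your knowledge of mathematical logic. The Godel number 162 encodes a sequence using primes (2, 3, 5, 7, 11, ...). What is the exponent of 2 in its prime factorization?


Factorize 162 by dividing by 2 repeatedly.
Division steps: 2 divides 162 exactly 1 time(s).
Exponent of 2 = 1

1


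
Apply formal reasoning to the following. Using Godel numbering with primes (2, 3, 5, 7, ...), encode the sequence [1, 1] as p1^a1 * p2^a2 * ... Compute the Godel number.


Encode each element as an exponent of the corresponding prime:
  2^1 = 2
  3^1 = 3
Product = 2 * 3 = 6

6


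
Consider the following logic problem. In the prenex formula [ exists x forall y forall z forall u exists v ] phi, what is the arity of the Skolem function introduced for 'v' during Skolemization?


Quantifier prefix: exists x forall y forall z forall u exists v
'v' is existentially quantified at position 5.
Universal variables preceding it: y, z, u
Skolem function arity = 3

3


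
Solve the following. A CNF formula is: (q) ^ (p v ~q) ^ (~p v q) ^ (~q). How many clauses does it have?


A CNF formula is a conjunction of clauses.
Clauses are separated by ^.
Counting the conjuncts: 4 clauses.

4


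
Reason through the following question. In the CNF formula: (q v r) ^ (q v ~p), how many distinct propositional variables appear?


Identify each variable that appears in the formula.
Variables found: p, q, r
Count = 3

3


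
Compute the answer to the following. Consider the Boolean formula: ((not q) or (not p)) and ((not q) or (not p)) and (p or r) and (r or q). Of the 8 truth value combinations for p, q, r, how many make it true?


Evaluate all 8 assignments for p, q, r:
p=0, q=0, r=0: 0
p=0, q=0, r=1: 1
p=0, q=1, r=0: 0
p=0, q=1, r=1: 1
p=1, q=0, r=0: 0
p=1, q=0, r=1: 1
p=1, q=1, r=0: 0
p=1, q=1, r=1: 0
Satisfying count = 3

3


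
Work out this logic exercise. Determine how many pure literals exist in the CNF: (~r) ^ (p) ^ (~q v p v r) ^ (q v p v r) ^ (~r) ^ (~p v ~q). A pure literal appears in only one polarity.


Check each variable for pure literal status:
p: mixed (not pure)
q: mixed (not pure)
r: mixed (not pure)
Pure literal count = 0

0


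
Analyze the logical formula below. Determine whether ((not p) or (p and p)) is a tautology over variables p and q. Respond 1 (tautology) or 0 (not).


Check all 4 assignments:
p=0, q=0: 1
p=0, q=1: 1
p=1, q=0: 1
p=1, q=1: 1
Satisfying count = 4/4.
Tautology iff count = 4: yes.

1


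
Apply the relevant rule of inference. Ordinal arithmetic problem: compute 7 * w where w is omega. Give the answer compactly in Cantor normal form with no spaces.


Compute 7 * w.
Ordinal * is associative and left-distributive over +, but NOT commutative; for finite n>1, n*w = w but w*n stays w*n.
For finite n>0, n * w = sup{n*k : k<w} = w. So 7 * w = w.
Result = w

w


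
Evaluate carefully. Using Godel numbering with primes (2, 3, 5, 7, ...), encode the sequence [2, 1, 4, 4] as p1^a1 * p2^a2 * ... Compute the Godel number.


Encode each element as an exponent of the corresponding prime:
  2^2 = 4
  3^1 = 3
  5^4 = 625
  7^4 = 2401
Product = 4 * 3 * 625 * 2401 = 18007500

18007500


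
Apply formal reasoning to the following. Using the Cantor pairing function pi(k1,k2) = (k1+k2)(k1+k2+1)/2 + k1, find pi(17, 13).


k1 + k2 = 30
(k1+k2)(k1+k2+1)/2 = 30 * 31 / 2 = 465
pi = 465 + 17 = 482

482


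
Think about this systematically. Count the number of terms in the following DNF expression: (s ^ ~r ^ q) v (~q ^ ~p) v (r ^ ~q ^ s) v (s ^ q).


A DNF formula is a disjunction of terms (conjunctions).
Terms are separated by v.
Counting the disjuncts: 4 terms.

4


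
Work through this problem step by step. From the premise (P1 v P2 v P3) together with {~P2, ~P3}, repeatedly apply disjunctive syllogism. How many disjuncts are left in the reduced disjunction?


Original disjuncts (3): P1, P2, P3
Negated (eliminate): ~P2, ~P3
Remaining disjuncts: P1
Count = 3 - 2 = 1

1


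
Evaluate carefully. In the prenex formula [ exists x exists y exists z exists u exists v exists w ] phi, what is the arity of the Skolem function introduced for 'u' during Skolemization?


Quantifier prefix: exists x exists y exists z exists u exists v exists w
'u' is existentially quantified at position 4.
No universal quantifiers precede it.
Skolem function arity = 0 (a Skolem constant)

0


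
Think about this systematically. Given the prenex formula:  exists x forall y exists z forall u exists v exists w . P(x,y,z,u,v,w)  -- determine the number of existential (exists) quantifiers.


Quantifier prefix: exists x forall y exists z forall u exists v exists w
Mark each quantifier type:
  E U E U E E
Universal count = 2, Existential count = 4
Asked for existential (exists) quantifiers: 4

4


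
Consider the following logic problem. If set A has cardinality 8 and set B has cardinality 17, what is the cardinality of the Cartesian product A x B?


The Cartesian product A x B contains all ordered pairs (a, b).
|A x B| = |A| * |B| = 8 * 17 = 136

136


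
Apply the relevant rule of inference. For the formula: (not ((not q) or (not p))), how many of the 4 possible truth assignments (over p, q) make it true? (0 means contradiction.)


Check all 4 assignments:
p=0, q=0: 0
p=0, q=1: 0
p=1, q=0: 0
p=1, q=1: 1
Count of True = 1

1


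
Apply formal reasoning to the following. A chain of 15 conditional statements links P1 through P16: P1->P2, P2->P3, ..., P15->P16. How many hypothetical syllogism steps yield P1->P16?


With 15 implications in a chain connecting 16 propositions:
P1->P2, P2->P3, ..., P15->P16
Steps needed = (number of implications) - 1 = 15 - 1 = 14

14


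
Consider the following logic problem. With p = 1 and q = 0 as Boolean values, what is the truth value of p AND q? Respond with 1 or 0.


p = 1, q = 0
Operation: p AND q
Evaluate: 1 AND 0 = 0

0


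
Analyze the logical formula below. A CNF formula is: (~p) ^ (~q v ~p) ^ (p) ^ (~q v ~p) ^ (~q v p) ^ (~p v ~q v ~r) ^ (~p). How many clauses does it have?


A CNF formula is a conjunction of clauses.
Clauses are separated by ^.
Counting the conjuncts: 7 clauses.

7


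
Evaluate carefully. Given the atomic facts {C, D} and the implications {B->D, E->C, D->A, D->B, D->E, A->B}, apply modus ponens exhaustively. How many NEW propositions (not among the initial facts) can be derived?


Initial facts: {C, D}
Apply modus ponens to closure:
  D and D->A  =>  A
  D and D->B  =>  B
  D and D->E  =>  E
Final known: {A, B, C, D, E}
New propositions: {A, B, E}
Count = 3

3


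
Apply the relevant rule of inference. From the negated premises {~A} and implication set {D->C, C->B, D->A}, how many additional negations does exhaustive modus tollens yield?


Initial negated facts: {~A}
Apply modus tollens to closure:
  ~A and D->A  =>  ~D
Final negated: {~A, ~D}
New negations: {~D}
Count = 1

1


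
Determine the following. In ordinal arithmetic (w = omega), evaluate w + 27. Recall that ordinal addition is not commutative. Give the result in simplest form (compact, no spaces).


Compute w + 27.
Ordinal + is associative but NOT commutative; for finite n>0, n + w = w but w + n stays w+n.
w + 27 is already in normal form (a successor ordinal beyond w).
Result = w+27

w+27


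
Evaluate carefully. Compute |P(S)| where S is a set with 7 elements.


The power set of a set with n elements has 2^n elements.
|P(S)| = 2^7 = 128

128


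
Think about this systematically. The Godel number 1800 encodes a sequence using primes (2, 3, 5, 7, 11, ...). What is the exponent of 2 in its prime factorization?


Factorize 1800 by dividing by 2 repeatedly.
Division steps: 2 divides 1800 exactly 3 time(s).
Exponent of 2 = 3

3


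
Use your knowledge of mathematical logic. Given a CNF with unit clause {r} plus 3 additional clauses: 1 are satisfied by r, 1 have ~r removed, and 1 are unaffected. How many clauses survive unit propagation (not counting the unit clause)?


Satisfied (removed): 1
Shortened (remain): 1
Unchanged (remain): 1
Remaining = 1 + 1 = 2

2


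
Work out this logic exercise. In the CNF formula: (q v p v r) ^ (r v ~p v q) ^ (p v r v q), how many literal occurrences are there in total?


Counting literals in each clause:
Clause 1: 3 literal(s)
Clause 2: 3 literal(s)
Clause 3: 3 literal(s)
Total = 9

9


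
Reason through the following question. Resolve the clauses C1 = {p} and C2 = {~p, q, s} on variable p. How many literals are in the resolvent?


Remove p from C1 and ~p from C2.
C1 remainder: {}
C2 remainder: {q, s}
Union (resolvent): {q, s}
Resolvent has 2 literal(s).

2


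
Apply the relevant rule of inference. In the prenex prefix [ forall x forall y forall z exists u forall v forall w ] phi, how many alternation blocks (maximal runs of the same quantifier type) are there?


Quantifier-type sequence: A A A E A A  (A=forall, E=exists)
Group into maximal same-type runs:
  Ax3 | Ex1 | Ax2
Number of blocks = 3

3


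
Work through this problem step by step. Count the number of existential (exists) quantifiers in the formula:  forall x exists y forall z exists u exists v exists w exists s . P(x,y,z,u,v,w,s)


Quantifier prefix: forall x exists y forall z exists u exists v exists w exists s
Mark each quantifier type:
  U E U E E E E
Universal count = 2, Existential count = 5
Asked for existential (exists) quantifiers: 5

5


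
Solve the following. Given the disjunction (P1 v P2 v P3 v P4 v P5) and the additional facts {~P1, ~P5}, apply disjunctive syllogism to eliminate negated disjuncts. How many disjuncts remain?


Original disjuncts (5): P1, P2, P3, P4, P5
Negated (eliminate): ~P1, ~P5
Remaining disjuncts: P2, P3, P4
Count = 5 - 2 = 3

3


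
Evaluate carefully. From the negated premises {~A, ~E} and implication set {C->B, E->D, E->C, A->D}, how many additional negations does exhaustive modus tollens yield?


Initial negated facts: {~A, ~E}
Apply modus tollens to closure:
  (no implication fires)
Final negated: {~A, ~E}
New negations: {(none)}
Count = 0

0


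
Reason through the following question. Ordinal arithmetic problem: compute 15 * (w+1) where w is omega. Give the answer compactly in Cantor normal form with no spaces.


Compute 15 * (w+1).
Ordinal * is associative and left-distributive over +, but NOT commutative; for finite n>1, n*w = w but w*n stays w*n.
By left-distributivity: 15 * (w+1) = 15*w + 15*1 = w + 15 = w+15.
Result = w+15

w+15


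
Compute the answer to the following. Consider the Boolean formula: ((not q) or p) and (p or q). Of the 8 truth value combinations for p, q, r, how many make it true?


Evaluate all 8 assignments for p, q, r:
p=0, q=0, r=0: 0
p=0, q=0, r=1: 0
p=0, q=1, r=0: 0
p=0, q=1, r=1: 0
p=1, q=0, r=0: 1
p=1, q=0, r=1: 1
p=1, q=1, r=0: 1
p=1, q=1, r=1: 1
Satisfying count = 4

4


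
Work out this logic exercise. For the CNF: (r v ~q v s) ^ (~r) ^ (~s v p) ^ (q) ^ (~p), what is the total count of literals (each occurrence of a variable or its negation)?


Counting literals in each clause:
Clause 1: 3 literal(s)
Clause 2: 1 literal(s)
Clause 3: 2 literal(s)
Clause 4: 1 literal(s)
Clause 5: 1 literal(s)
Total = 8

8


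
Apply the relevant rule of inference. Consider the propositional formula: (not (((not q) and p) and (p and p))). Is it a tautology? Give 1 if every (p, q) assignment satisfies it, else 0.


Check all 4 assignments:
p=0, q=0: 1
p=0, q=1: 1
p=1, q=0: 0
p=1, q=1: 1
Satisfying count = 3/4.
Tautology iff count = 4: no.

0


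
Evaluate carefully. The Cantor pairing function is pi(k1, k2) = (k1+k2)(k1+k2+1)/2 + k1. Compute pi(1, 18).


k1 + k2 = 19
(k1+k2)(k1+k2+1)/2 = 19 * 20 / 2 = 190
pi = 190 + 1 = 191

191


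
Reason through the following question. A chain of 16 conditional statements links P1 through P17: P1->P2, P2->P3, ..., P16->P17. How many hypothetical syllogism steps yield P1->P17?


With 16 implications in a chain connecting 17 propositions:
P1->P2, P2->P3, ..., P16->P17
Steps needed = (number of implications) - 1 = 16 - 1 = 15

15


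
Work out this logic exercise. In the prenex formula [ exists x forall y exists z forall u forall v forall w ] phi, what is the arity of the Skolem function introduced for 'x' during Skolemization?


Quantifier prefix: exists x forall y exists z forall u forall v forall w
'x' is existentially quantified at position 1.
No universal quantifiers precede it.
Skolem function arity = 0 (a Skolem constant)

0


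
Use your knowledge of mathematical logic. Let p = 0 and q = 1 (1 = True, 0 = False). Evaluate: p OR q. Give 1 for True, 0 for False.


p = 0, q = 1
Operation: p OR q
Evaluate: 0 OR 1 = 1

1


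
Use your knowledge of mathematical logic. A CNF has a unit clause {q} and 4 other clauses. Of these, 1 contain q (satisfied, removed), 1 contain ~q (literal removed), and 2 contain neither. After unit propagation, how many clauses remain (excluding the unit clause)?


Satisfied (removed): 1
Shortened (remain): 1
Unchanged (remain): 2
Remaining = 1 + 2 = 3

3


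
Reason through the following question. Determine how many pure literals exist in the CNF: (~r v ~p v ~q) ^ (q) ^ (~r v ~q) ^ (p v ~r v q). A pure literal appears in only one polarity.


Check each variable for pure literal status:
p: mixed (not pure)
q: mixed (not pure)
r: pure negative
Pure literal count = 1

1


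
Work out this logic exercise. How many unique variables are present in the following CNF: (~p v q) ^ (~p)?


Identify each variable that appears in the formula.
Variables found: p, q
Count = 2

2


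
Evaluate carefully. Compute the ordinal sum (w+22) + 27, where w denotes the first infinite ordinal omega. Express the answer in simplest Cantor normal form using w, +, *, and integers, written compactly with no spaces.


Compute (w+22) + 27.
Ordinal + is associative but NOT commutative; for finite n>0, n + w = w but w + n stays w+n.
By associativity: (w+22) + 27 = w + (22+27) = w+49.
Result = w+49

w+49


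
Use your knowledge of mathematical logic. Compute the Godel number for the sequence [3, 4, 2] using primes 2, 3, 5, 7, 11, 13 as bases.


Encode each element as an exponent of the corresponding prime:
  2^3 = 8
  3^4 = 81
  5^2 = 25
Product = 8 * 81 * 25 = 16200

16200


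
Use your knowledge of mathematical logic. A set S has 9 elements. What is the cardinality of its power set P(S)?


The power set of a set with n elements has 2^n elements.
|P(S)| = 2^9 = 512

512


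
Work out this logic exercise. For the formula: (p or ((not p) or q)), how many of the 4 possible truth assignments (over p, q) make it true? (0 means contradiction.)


Check all 4 assignments:
p=0, q=0: 1
p=0, q=1: 1
p=1, q=0: 1
p=1, q=1: 1
Count of True = 4

4


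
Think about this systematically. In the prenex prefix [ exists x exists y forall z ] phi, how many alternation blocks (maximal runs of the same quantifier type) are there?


Quantifier-type sequence: E E A  (A=forall, E=exists)
Group into maximal same-type runs:
  Ex2 | Ax1
Number of blocks = 2

2


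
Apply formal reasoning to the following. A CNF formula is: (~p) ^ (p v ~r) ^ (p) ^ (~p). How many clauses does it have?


A CNF formula is a conjunction of clauses.
Clauses are separated by ^.
Counting the conjuncts: 4 clauses.

4


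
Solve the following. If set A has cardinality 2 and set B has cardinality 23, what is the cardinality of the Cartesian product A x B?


The Cartesian product A x B contains all ordered pairs (a, b).
|A x B| = |A| * |B| = 2 * 23 = 46

46


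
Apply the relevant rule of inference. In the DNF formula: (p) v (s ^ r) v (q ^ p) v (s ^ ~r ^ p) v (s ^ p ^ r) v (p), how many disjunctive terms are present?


A DNF formula is a disjunction of terms (conjunctions).
Terms are separated by v.
Counting the disjuncts: 6 terms.

6


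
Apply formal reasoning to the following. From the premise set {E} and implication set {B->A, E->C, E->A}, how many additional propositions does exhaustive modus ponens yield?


Initial facts: {E}
Apply modus ponens to closure:
  E and E->C  =>  C
  E and E->A  =>  A
Final known: {A, C, E}
New propositions: {A, C}
Count = 2

2


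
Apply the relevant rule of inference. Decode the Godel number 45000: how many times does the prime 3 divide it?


Factorize 45000 by dividing by 3 repeatedly.
Division steps: 3 divides 45000 exactly 2 time(s).
Exponent of 3 = 2

2


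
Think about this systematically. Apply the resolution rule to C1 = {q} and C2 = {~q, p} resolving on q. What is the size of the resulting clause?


Remove q from C1 and ~q from C2.
C1 remainder: {}
C2 remainder: {p}
Union (resolvent): {p}
Resolvent has 1 literal(s).

1


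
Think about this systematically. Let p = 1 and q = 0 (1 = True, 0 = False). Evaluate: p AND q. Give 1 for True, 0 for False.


p = 1, q = 0
Operation: p AND q
Evaluate: 1 AND 0 = 0

0


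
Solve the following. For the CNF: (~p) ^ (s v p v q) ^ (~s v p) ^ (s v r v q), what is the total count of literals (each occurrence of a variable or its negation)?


Counting literals in each clause:
Clause 1: 1 literal(s)
Clause 2: 3 literal(s)
Clause 3: 2 literal(s)
Clause 4: 3 literal(s)
Total = 9

9


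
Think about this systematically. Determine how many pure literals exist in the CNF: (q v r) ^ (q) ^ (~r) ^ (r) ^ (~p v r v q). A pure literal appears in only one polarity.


Check each variable for pure literal status:
p: pure negative
q: pure positive
r: mixed (not pure)
Pure literal count = 2

2


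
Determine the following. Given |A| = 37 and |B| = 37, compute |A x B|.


The Cartesian product A x B contains all ordered pairs (a, b).
|A x B| = |A| * |B| = 37 * 37 = 1369

1369


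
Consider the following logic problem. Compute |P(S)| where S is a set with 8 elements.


The power set of a set with n elements has 2^n elements.
|P(S)| = 2^8 = 256

256


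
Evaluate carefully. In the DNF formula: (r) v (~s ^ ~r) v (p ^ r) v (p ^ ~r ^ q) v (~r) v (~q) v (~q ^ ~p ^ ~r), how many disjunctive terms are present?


A DNF formula is a disjunction of terms (conjunctions).
Terms are separated by v.
Counting the disjuncts: 7 terms.

7


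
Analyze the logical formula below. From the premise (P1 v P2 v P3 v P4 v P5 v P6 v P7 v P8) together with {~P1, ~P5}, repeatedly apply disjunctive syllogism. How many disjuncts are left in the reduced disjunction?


Original disjuncts (8): P1, P2, P3, P4, P5, P6, P7, P8
Negated (eliminate): ~P1, ~P5
Remaining disjuncts: P2, P3, P4, P6, P7, P8
Count = 8 - 2 = 6

6


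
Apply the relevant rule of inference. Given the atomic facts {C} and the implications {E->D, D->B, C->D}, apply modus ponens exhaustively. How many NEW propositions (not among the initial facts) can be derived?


Initial facts: {C}
Apply modus ponens to closure:
  C and C->D  =>  D
  D and D->B  =>  B
Final known: {B, C, D}
New propositions: {B, D}
Count = 2

2


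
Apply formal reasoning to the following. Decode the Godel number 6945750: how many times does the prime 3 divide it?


Factorize 6945750 by dividing by 3 repeatedly.
Division steps: 3 divides 6945750 exactly 4 time(s).
Exponent of 3 = 4

4


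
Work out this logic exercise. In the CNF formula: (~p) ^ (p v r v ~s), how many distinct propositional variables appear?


Identify each variable that appears in the formula.
Variables found: p, r, s
Count = 3

3


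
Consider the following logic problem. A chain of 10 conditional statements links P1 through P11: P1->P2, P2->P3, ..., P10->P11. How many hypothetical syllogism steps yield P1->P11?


With 10 implications in a chain connecting 11 propositions:
P1->P2, P2->P3, ..., P10->P11
Steps needed = (number of implications) - 1 = 10 - 1 = 9

9


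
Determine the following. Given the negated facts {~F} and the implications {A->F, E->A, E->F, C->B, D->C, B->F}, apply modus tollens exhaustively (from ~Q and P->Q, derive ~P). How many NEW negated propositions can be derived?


Initial negated facts: {~F}
Apply modus tollens to closure:
  ~F and A->F  =>  ~A
  ~A and E->A  =>  ~E
  ~F and B->F  =>  ~B
  ~B and C->B  =>  ~C
  ~C and D->C  =>  ~D
Final negated: {~A, ~B, ~C, ~D, ~E, ~F}
New negations: {~A, ~B, ~C, ~D, ~E}
Count = 5

5


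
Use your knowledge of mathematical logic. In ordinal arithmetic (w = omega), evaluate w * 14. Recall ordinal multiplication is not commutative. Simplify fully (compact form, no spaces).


Compute w * 14.
Ordinal * is associative and left-distributive over +, but NOT commutative; for finite n>1, n*w = w but w*n stays w*n.
w * 14 means 14 copies of w concatenated: w*14.
Result = w*14

w*14


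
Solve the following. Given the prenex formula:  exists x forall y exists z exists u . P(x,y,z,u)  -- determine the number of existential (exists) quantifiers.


Quantifier prefix: exists x forall y exists z exists u
Mark each quantifier type:
  E U E E
Universal count = 1, Existential count = 3
Asked for existential (exists) quantifiers: 3

3


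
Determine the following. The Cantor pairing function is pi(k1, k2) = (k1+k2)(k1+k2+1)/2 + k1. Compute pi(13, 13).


k1 + k2 = 26
(k1+k2)(k1+k2+1)/2 = 26 * 27 / 2 = 351
pi = 351 + 13 = 364

364


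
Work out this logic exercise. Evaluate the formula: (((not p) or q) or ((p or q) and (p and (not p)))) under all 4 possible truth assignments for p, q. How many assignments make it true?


Check all 4 assignments:
p=0, q=0: 1
p=0, q=1: 1
p=1, q=0: 0
p=1, q=1: 1
Count of True = 3

3


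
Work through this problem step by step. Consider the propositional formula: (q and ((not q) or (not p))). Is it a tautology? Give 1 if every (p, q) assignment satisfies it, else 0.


Check all 4 assignments:
p=0, q=0: 0
p=0, q=1: 1
p=1, q=0: 0
p=1, q=1: 0
Satisfying count = 1/4.
Tautology iff count = 4: no.

0


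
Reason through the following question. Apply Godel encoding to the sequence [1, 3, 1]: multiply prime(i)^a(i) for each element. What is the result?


Encode each element as an exponent of the corresponding prime:
  2^1 = 2
  3^3 = 27
  5^1 = 5
Product = 2 * 27 * 5 = 270

270


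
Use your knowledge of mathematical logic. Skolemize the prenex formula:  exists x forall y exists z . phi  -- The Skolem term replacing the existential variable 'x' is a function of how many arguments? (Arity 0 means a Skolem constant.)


Quantifier prefix: exists x forall y exists z
'x' is existentially quantified at position 1.
No universal quantifiers precede it.
Skolem function arity = 0 (a Skolem constant)

0


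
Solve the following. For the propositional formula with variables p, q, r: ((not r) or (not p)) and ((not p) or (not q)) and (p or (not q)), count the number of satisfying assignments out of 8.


Evaluate all 8 assignments for p, q, r:
p=0, q=0, r=0: 1
p=0, q=0, r=1: 1
p=0, q=1, r=0: 0
p=0, q=1, r=1: 0
p=1, q=0, r=0: 1
p=1, q=0, r=1: 0
p=1, q=1, r=0: 0
p=1, q=1, r=1: 0
Satisfying count = 3

3


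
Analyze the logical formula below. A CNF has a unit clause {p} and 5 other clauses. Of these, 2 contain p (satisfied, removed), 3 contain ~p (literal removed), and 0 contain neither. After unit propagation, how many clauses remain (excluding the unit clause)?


Satisfied (removed): 2
Shortened (remain): 3
Unchanged (remain): 0
Remaining = 3 + 0 = 3

3


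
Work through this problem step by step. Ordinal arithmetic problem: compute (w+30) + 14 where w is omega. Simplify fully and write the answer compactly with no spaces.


Compute (w+30) + 14.
Ordinal + is associative but NOT commutative; for finite n>0, n + w = w but w + n stays w+n.
By associativity: (w+30) + 14 = w + (30+14) = w+44.
Result = w+44

w+44


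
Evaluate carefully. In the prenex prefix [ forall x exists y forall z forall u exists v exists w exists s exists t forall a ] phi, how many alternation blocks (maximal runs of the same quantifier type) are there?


Quantifier-type sequence: A E A A E E E E A  (A=forall, E=exists)
Group into maximal same-type runs:
  Ax1 | Ex1 | Ax2 | Ex4 | Ax1
Number of blocks = 5

5


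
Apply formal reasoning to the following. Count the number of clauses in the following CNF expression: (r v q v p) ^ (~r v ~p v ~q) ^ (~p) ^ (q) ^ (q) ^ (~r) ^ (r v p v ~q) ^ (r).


A CNF formula is a conjunction of clauses.
Clauses are separated by ^.
Counting the conjuncts: 8 clauses.

8


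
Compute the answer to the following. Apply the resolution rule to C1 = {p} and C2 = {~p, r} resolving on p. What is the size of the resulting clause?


Remove p from C1 and ~p from C2.
C1 remainder: {}
C2 remainder: {r}
Union (resolvent): {r}
Resolvent has 1 literal(s).

1


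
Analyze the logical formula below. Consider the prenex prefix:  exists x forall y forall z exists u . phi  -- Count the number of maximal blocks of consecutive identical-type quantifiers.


Quantifier-type sequence: E A A E  (A=forall, E=exists)
Group into maximal same-type runs:
  Ex1 | Ax2 | Ex1
Number of blocks = 3

3


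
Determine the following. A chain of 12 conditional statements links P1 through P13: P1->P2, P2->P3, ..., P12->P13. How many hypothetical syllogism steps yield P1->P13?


With 12 implications in a chain connecting 13 propositions:
P1->P2, P2->P3, ..., P12->P13
Steps needed = (number of implications) - 1 = 12 - 1 = 11

11


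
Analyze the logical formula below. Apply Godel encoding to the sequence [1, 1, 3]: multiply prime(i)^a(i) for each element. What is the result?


Encode each element as an exponent of the corresponding prime:
  2^1 = 2
  3^1 = 3
  5^3 = 125
Product = 2 * 3 * 125 = 750

750


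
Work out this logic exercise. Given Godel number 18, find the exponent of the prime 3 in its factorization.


Factorize 18 by dividing by 3 repeatedly.
Division steps: 3 divides 18 exactly 2 time(s).
Exponent of 3 = 2

2


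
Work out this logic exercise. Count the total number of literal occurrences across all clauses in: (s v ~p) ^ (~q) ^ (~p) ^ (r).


Counting literals in each clause:
Clause 1: 2 literal(s)
Clause 2: 1 literal(s)
Clause 3: 1 literal(s)
Clause 4: 1 literal(s)
Total = 5

5


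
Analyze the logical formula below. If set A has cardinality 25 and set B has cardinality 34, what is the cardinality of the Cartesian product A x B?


The Cartesian product A x B contains all ordered pairs (a, b).
|A x B| = |A| * |B| = 25 * 34 = 850

850


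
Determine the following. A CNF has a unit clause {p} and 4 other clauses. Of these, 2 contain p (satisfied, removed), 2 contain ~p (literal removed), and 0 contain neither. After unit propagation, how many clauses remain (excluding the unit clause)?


Satisfied (removed): 2
Shortened (remain): 2
Unchanged (remain): 0
Remaining = 2 + 0 = 2

2


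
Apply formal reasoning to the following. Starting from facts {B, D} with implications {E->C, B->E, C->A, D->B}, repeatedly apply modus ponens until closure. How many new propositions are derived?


Initial facts: {B, D}
Apply modus ponens to closure:
  B and B->E  =>  E
  E and E->C  =>  C
  C and C->A  =>  A
Final known: {A, B, C, D, E}
New propositions: {A, C, E}
Count = 3

3


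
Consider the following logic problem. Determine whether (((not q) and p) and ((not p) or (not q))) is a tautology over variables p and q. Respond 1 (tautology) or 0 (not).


Check all 4 assignments:
p=0, q=0: 0
p=0, q=1: 0
p=1, q=0: 1
p=1, q=1: 0
Satisfying count = 1/4.
Tautology iff count = 4: no.

0


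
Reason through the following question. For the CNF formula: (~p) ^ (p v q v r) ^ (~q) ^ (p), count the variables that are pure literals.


Check each variable for pure literal status:
p: mixed (not pure)
q: mixed (not pure)
r: pure positive
Pure literal count = 1

1


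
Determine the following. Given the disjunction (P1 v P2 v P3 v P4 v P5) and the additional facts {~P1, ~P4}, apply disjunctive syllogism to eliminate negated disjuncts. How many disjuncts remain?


Original disjuncts (5): P1, P2, P3, P4, P5
Negated (eliminate): ~P1, ~P4
Remaining disjuncts: P2, P3, P5
Count = 5 - 2 = 3

3


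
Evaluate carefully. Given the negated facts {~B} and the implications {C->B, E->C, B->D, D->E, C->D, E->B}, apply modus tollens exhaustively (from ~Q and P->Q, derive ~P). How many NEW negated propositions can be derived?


Initial negated facts: {~B}
Apply modus tollens to closure:
  ~B and C->B  =>  ~C
  ~C and E->C  =>  ~E
  ~E and D->E  =>  ~D
Final negated: {~B, ~C, ~D, ~E}
New negations: {~C, ~D, ~E}
Count = 3

3


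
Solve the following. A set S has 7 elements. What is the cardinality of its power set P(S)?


The power set of a set with n elements has 2^n elements.
|P(S)| = 2^7 = 128

128


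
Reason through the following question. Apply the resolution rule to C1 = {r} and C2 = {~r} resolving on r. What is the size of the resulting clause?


Remove r from C1 and ~r from C2.
C1 remainder: {}
C2 remainder: {}
Union (resolvent): {} (empty clause)
Resolvent has 0 literal(s).

0


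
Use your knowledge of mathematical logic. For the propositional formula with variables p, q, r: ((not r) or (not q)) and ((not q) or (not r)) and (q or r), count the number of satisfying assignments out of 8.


Evaluate all 8 assignments for p, q, r:
p=0, q=0, r=0: 0
p=0, q=0, r=1: 1
p=0, q=1, r=0: 1
p=0, q=1, r=1: 0
p=1, q=0, r=0: 0
p=1, q=0, r=1: 1
p=1, q=1, r=0: 1
p=1, q=1, r=1: 0
Satisfying count = 4

4


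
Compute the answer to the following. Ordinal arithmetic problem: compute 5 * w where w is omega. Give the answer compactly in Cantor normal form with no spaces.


Compute 5 * w.
Ordinal * is associative and left-distributive over +, but NOT commutative; for finite n>1, n*w = w but w*n stays w*n.
For finite n>0, n * w = sup{n*k : k<w} = w. So 5 * w = w.
Result = w

w


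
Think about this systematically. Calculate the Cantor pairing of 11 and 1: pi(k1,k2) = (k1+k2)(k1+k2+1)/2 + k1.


k1 + k2 = 12
(k1+k2)(k1+k2+1)/2 = 12 * 13 / 2 = 78
pi = 78 + 11 = 89

89


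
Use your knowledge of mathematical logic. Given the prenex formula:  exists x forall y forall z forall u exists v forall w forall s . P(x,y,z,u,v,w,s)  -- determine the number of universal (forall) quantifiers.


Quantifier prefix: exists x forall y forall z forall u exists v forall w forall s
Mark each quantifier type:
  E U U U E U U
Universal count = 5, Existential count = 2
Asked for universal (forall) quantifiers: 5

5


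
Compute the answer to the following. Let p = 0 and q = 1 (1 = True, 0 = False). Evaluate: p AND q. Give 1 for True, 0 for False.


p = 0, q = 1
Operation: p AND q
Evaluate: 0 AND 1 = 0

0


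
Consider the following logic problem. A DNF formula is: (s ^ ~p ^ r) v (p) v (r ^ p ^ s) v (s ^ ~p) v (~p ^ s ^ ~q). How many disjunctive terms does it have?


A DNF formula is a disjunction of terms (conjunctions).
Terms are separated by v.
Counting the disjuncts: 5 terms.

5


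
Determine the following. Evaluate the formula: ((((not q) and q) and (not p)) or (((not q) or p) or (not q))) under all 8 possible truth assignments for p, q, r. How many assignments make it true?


Check all 8 assignments:
p=0, q=0, r=0: 1
p=0, q=0, r=1: 1
p=0, q=1, r=0: 0
p=0, q=1, r=1: 0
p=1, q=0, r=0: 1
p=1, q=0, r=1: 1
p=1, q=1, r=0: 1
p=1, q=1, r=1: 1
Count of True = 6

6


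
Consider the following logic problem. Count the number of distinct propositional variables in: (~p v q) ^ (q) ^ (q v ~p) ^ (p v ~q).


Identify each variable that appears in the formula.
Variables found: p, q
Count = 2

2


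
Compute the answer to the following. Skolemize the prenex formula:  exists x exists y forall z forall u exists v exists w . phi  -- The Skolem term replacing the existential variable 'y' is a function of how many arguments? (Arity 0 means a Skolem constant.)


Quantifier prefix: exists x exists y forall z forall u exists v exists w
'y' is existentially quantified at position 2.
No universal quantifiers precede it.
Skolem function arity = 0 (a Skolem constant)

0


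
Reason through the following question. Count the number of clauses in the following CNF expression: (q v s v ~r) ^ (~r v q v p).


A CNF formula is a conjunction of clauses.
Clauses are separated by ^.
Counting the conjuncts: 2 clauses.

2


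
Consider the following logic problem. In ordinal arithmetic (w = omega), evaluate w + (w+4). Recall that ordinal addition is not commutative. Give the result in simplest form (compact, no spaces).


Compute w + (w+4).
Ordinal + is associative but NOT commutative; for finite n>0, n + w = w but w + n stays w+n.
w + (w+4) = (w+w) + 4 = w*2+4.
Result = w*2+4

w*2+4


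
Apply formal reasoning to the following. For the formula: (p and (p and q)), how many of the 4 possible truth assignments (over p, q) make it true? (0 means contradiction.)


Check all 4 assignments:
p=0, q=0: 0
p=0, q=1: 0
p=1, q=0: 0
p=1, q=1: 1
Count of True = 1

1


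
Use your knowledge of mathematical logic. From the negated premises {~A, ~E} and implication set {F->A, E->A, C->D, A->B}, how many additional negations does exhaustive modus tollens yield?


Initial negated facts: {~A, ~E}
Apply modus tollens to closure:
  ~A and F->A  =>  ~F
Final negated: {~A, ~E, ~F}
New negations: {~F}
Count = 1

1


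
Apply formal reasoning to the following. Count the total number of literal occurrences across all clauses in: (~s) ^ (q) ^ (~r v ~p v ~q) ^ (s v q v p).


Counting literals in each clause:
Clause 1: 1 literal(s)
Clause 2: 1 literal(s)
Clause 3: 3 literal(s)
Clause 4: 3 literal(s)
Total = 8

8


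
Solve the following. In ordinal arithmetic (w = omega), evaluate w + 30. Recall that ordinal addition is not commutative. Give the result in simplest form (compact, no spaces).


Compute w + 30.
Ordinal + is associative but NOT commutative; for finite n>0, n + w = w but w + n stays w+n.
w + 30 is already in normal form (a successor ordinal beyond w).
Result = w+30

w+30


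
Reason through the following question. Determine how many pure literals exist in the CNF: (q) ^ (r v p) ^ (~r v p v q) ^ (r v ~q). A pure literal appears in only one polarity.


Check each variable for pure literal status:
p: pure positive
q: mixed (not pure)
r: mixed (not pure)
Pure literal count = 1

1


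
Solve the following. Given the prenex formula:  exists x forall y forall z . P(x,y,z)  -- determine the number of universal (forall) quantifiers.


Quantifier prefix: exists x forall y forall z
Mark each quantifier type:
  E U U
Universal count = 2, Existential count = 1
Asked for universal (forall) quantifiers: 2

2


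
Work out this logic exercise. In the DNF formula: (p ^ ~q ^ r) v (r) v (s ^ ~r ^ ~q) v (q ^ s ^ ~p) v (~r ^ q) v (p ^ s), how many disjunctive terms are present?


A DNF formula is a disjunction of terms (conjunctions).
Terms are separated by v.
Counting the disjuncts: 6 terms.

6


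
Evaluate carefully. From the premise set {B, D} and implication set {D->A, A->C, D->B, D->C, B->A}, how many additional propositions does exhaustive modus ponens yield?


Initial facts: {B, D}
Apply modus ponens to closure:
  D and D->A  =>  A
  A and A->C  =>  C
Final known: {A, B, C, D}
New propositions: {A, C}
Count = 2

2
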